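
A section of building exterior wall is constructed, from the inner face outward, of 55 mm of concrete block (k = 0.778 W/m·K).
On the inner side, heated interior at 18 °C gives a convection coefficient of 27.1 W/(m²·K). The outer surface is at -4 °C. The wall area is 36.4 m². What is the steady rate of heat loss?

Q ≈ 7440 W

Treating each layer as a thermal resistance in series:
R_inner film = 1/(h_i·A) = 1/(27.1×36.4) = 0.001014 K/W
R_concrete block = L/(kA) = 0.055/(0.778×36.4) = 0.001942 K/W
R_total = 0.002956 K/W
Q = ΔT / R_total = 22 / 0.002956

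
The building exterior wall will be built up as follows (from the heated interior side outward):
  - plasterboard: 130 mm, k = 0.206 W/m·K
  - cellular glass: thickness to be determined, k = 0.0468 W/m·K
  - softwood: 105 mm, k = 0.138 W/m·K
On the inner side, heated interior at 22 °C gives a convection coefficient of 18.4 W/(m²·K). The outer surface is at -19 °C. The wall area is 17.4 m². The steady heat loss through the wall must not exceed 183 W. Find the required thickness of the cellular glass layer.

L ≈ 115 mm

Thermal resistances in series:
R_inner film = 1/(h_i·A) = 1/(18.4×17.4) = 0.003123 K/W
R_plasterboard = L/(kA) = 0.13/(0.206×17.4) = 0.03627 K/W
R_softwood = L/(kA) = 0.105/(0.138×17.4) = 0.04373 K/W
Sum of the known resistances R_other = 0.08312 K/W
Required total resistance R_tot = ΔT/Q_allow = 41/183 = 0.224 K/W
R_cellular glass = R_tot − R_other = 0.1409 K/W
L = R·k·A = 0.1409×0.0468×17.4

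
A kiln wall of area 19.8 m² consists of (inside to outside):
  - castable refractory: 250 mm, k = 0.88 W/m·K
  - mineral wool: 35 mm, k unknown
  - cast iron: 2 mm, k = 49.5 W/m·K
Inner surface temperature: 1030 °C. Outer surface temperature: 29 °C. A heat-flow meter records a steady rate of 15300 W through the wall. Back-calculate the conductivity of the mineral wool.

Model the wall as resistances in series:
R_castable refractory = L/(kA) = 0.25/(0.88×19.8) = 0.01435 K/W
R_cast iron = L/(kA) = 0.002/(49.5×19.8) = 2.041×10^-6 K/W
Sum of known resistances R_other = 0.01435 K/W
Total R = ΔT/Q = 1001/15300 = 0.06542 K/W
R_mineral wool = R_total − R_other = 0.05107 K/W
k = L/(R·A) = 0.035/(0.05107×19.8)

k ≈ 0.0346 W/(m·K)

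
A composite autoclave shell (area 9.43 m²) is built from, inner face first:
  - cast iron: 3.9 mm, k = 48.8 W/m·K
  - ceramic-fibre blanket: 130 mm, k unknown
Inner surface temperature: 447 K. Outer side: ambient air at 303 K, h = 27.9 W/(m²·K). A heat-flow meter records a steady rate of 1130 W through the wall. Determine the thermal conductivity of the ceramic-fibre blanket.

k ≈ 0.112 W/(m·K)

Series thermal resistances:
R_cast iron = L/(kA) = 0.0039/(48.8×9.43) = 8.475×10^-6 K/W
R_outer film = 1/(h_o·A) = 1/(27.9×9.43) = 0.003801 K/W
Sum of known resistances R_other = 0.003809 K/W
Total R = ΔT/Q = 144/1130 = 0.1274 K/W
R_ceramic-fibre blanket = R_total − R_other = 0.1236 K/W
k = L/(R·A) = 0.13/(0.1236×9.43)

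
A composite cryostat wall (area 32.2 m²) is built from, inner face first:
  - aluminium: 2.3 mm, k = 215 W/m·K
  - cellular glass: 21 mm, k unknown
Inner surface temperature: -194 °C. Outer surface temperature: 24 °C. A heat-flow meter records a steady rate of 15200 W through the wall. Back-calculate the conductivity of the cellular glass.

k ≈ 0.0455 W/(m·K)

Thermal resistances in series:
R_aluminium = L/(kA) = 0.0023/(215×32.2) = 3.322×10^-7 K/W
Sum of known resistances R_other = 3.322×10^-7 K/W
Total R = ΔT/Q = 218/15200 = 0.01434 K/W
R_cellular glass = R_total − R_other = 0.01434 K/W
k = L/(R·A) = 0.021/(0.01434×32.2)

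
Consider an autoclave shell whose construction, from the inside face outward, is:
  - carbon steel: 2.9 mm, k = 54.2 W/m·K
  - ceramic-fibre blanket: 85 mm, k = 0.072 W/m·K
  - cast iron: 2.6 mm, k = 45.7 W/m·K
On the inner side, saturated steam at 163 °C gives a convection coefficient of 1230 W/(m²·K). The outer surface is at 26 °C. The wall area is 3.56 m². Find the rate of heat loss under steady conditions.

Q ≈ 413 W

Model the wall as resistances in series:
R_inner film = 1/(h_i·A) = 1/(1230×3.56) = 2.284×10^-4 K/W
R_carbon steel = L/(kA) = 0.0029/(54.2×3.56) = 1.503×10^-5 K/W
R_ceramic-fibre blanket = L/(kA) = 0.085/(0.072×3.56) = 0.3316 K/W
R_cast iron = L/(kA) = 0.0026/(45.7×3.56) = 1.598×10^-5 K/W
R_total = 0.3319 K/W
Q = ΔT / R_total = 137 / 0.3319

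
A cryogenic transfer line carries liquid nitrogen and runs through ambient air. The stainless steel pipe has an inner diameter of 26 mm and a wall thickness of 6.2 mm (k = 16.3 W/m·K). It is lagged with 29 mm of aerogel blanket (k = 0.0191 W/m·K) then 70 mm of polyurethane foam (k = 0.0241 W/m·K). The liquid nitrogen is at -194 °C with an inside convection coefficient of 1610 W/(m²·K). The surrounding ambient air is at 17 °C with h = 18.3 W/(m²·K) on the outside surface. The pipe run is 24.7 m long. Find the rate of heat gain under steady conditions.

Cylindrical conduction, so R = ln(r₂/r₁)/(2πkL) per layer, in series:
R_inner film = 1/(h_i·2πr₁L) = 1/(1610×2π×0.013×24.7) = 3.079×10^-4 K/W
R_stainless steel pipe wall = ln(19.2/13)/(2π×16.3×24.7) = 1.542×10^-4 K/W
R_aerogel blanket = ln(48.2/19.2)/(2π×0.0191×24.7) = 0.3105 K/W
R_polyurethane foam = ln(118.2/48.2)/(2π×0.0241×24.7) = 0.2398 K/W
R_outer film = 1/(h_o·2πr_oL) = 1/(18.3×2π×0.1182×24.7) = 0.002979 K/W
R_total = 0.5538 K/W
Q = ΔT/R_total = 211/0.5538

Q ≈ 381 W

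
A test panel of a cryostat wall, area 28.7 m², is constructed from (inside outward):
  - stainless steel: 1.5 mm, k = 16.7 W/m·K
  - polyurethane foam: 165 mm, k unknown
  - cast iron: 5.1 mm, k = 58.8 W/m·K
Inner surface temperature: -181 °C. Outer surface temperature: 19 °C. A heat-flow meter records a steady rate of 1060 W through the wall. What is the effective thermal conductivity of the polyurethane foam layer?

Series thermal resistances:
R_stainless steel = L/(kA) = 0.0015/(16.7×28.7) = 3.13×10^-6 K/W
R_cast iron = L/(kA) = 0.0051/(58.8×28.7) = 3.022×10^-6 K/W
Sum of known resistances R_other = 6.152×10^-6 K/W
Total R = ΔT/Q = 200/1060 = 0.1887 K/W
R_polyurethane foam = R_total − R_other = 0.1887 K/W
k = L/(R·A) = 0.165/(0.1887×28.7)

k ≈ 0.0305 W/(m·K)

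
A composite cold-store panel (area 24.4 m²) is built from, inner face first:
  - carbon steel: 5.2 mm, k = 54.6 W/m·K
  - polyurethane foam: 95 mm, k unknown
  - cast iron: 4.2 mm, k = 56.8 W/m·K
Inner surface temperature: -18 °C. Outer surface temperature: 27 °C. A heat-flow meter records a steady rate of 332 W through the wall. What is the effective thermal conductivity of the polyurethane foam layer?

Model the wall as resistances in series:
R_carbon steel = L/(kA) = 0.0052/(54.6×24.4) = 3.903×10^-6 K/W
R_cast iron = L/(kA) = 0.0042/(56.8×24.4) = 3.03×10^-6 K/W
Sum of known resistances R_other = 6.934×10^-6 K/W
Total R = ΔT/Q = 45/332 = 0.1355 K/W
R_polyurethane foam = R_total − R_other = 0.1355 K/W
k = L/(R·A) = 0.095/(0.1355×24.4)

k ≈ 0.0287 W/(m·K)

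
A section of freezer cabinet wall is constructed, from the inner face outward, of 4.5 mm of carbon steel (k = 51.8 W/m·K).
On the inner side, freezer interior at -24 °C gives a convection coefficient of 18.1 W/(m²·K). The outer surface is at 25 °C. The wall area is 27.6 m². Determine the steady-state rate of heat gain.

Q ≈ 24400 W

Thermal resistances in series:
R_inner film = 1/(h_i·A) = 1/(18.1×27.6) = 0.002002 K/W
R_carbon steel = L/(kA) = 0.0045/(51.8×27.6) = 3.148×10^-6 K/W
R_total = 0.002005 K/W
Q = ΔT / R_total = 49 / 0.002005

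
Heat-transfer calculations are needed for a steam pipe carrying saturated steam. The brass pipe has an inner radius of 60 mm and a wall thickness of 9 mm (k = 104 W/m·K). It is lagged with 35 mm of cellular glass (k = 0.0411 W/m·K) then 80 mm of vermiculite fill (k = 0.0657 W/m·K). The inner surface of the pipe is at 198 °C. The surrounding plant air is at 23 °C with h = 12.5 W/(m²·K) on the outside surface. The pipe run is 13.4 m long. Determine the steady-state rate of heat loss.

Radial resistances (cylindrical: R_cond = ln(r_o/r_i)/(2πkL), R_conv = 1/(h·2πrL)):
R_brass pipe wall = ln(69/60)/(2π×104×13.4) = 1.596×10^-5 K/W
R_cellular glass = ln(104/69)/(2π×0.0411×13.4) = 0.1186 K/W
R_vermiculite fill = ln(184/104)/(2π×0.0657×13.4) = 0.1031 K/W
R_outer film = 1/(h_o·2πr_oL) = 1/(12.5×2π×0.184×13.4) = 0.005164 K/W
R_total = 0.2269 K/W
Q = ΔT/R_total = 175/0.2269

Q ≈ 771 W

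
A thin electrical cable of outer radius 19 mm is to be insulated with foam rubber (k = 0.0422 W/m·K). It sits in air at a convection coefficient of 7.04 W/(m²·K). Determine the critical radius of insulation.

r_cr ≈ 5.99 mm

For a cylinder r_cr = k/h = 0.0422/7.04
r_cr = 5.99 mm; since the bare radius (19 mm) is above r_cr, any added insulation will reduce heat loss.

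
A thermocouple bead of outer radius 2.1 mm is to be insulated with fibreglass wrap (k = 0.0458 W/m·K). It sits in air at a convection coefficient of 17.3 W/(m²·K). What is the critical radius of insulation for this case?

r_cr ≈ 5.29 mm

For a sphere r_cr = 2k/h = 2×0.0458/17.3
r_cr = 5.29 mm; since the bare radius (2.1 mm) is below r_cr, adding a thin layer of insulation will *increase* heat loss.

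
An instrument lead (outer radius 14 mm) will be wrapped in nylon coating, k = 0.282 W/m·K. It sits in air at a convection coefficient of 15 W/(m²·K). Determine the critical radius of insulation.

For a cylinder r_cr = k/h = 0.282/15
r_cr = 18.8 mm; since the bare radius (14 mm) is below r_cr, adding a thin layer of insulation will *increase* heat loss.

r_cr ≈ 18.8 mm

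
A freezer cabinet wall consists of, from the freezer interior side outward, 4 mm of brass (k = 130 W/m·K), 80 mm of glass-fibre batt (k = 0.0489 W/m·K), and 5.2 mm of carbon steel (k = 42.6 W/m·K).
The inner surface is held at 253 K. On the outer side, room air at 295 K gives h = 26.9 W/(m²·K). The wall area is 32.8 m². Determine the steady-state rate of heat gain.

Q ≈ 823 W

Series thermal resistances:
R_brass = L/(kA) = 0.004/(130×32.8) = 9.381×10^-7 K/W
R_glass-fibre batt = L/(kA) = 0.08/(0.0489×32.8) = 0.04988 K/W
R_carbon steel = L/(kA) = 0.0052/(42.6×32.8) = 3.722×10^-6 K/W
R_outer film = 1/(h_o·A) = 1/(26.9×32.8) = 0.001133 K/W
R_total = 0.05102 K/W
Q = ΔT / R_total = 42 / 0.05102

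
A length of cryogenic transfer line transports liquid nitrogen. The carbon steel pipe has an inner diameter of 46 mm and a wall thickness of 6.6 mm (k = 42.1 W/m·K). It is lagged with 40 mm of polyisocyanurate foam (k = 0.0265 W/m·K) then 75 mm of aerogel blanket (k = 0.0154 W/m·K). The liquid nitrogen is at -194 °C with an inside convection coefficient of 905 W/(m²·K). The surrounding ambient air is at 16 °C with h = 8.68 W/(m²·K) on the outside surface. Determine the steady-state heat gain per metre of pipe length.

q′ ≈ 16.4 W/m

Cylindrical conduction, so R = ln(r₂/r₁)/(2πkL) per layer, in series:
R_inner film = 1/(h_i·2πr₁L) = 1/(905×2π×0.023×1) = 0.007646 K/W
R_carbon steel pipe wall = ln(29.6/23)/(2π×42.1×1) = 9.537×10^-4 K/W
R_polyisocyanurate foam = ln(69.6/29.6)/(2π×0.0265×1) = 5.135 K/W
R_aerogel blanket = ln(144.6/69.6)/(2π×0.0154×1) = 7.557 K/W
R_outer film = 1/(h_o·2πr_oL) = 1/(8.68×2π×0.1446×1) = 0.1268 K/W
R_total = 12.83 K/W
Q = ΔT/R_total = 210/12.83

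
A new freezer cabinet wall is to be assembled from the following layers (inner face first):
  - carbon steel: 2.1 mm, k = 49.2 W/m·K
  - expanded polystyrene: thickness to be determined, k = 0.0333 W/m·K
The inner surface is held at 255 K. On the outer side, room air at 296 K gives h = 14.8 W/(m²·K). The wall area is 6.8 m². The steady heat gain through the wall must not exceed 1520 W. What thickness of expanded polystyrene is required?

L ≈ 3.86 mm

Treating each layer as a thermal resistance in series:
R_carbon steel = L/(kA) = 0.0021/(49.2×6.8) = 6.277×10^-6 K/W
R_outer film = 1/(h_o·A) = 1/(14.8×6.8) = 0.009936 K/W
Sum of the known resistances R_other = 0.009943 K/W
Required total resistance R_tot = ΔT/Q_allow = 41/1520 = 0.02697 K/W
R_expanded polystyrene = R_tot − R_other = 0.01703 K/W
L = R·k·A = 0.01703×0.0333×6.8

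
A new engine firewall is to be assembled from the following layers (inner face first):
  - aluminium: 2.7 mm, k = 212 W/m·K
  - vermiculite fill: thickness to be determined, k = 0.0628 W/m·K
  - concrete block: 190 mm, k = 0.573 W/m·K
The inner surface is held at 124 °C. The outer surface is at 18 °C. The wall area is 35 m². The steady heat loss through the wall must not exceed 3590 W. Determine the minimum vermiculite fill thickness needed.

L ≈ 44.1 mm

Model the wall as resistances in series:
R_aluminium = L/(kA) = 0.0027/(212×35) = 3.639×10^-7 K/W
R_concrete block = L/(kA) = 0.19/(0.573×35) = 0.009474 K/W
Sum of the known resistances R_other = 0.009474 K/W
Required total resistance R_tot = ΔT/Q_allow = 106/3590 = 0.02953 K/W
R_vermiculite fill = R_tot − R_other = 0.02005 K/W
L = R·k·A = 0.02005×0.0628×35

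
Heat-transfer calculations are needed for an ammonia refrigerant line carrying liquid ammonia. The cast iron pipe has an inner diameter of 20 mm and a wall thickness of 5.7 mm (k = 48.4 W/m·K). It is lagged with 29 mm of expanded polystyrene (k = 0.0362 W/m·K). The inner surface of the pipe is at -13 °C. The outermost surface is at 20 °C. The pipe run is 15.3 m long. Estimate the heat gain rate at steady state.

Q ≈ 110 W

Radial resistances (cylindrical: R_cond = ln(r_o/r_i)/(2πkL), R_conv = 1/(h·2πrL)):
R_cast iron pipe wall = ln(15.7/10)/(2π×48.4×15.3) = 9.695×10^-5 K/W
R_expanded polystyrene = ln(44.7/15.7)/(2π×0.0362×15.3) = 0.3007 K/W
R_total = 0.3008 K/W
Q = ΔT/R_total = 33/0.3008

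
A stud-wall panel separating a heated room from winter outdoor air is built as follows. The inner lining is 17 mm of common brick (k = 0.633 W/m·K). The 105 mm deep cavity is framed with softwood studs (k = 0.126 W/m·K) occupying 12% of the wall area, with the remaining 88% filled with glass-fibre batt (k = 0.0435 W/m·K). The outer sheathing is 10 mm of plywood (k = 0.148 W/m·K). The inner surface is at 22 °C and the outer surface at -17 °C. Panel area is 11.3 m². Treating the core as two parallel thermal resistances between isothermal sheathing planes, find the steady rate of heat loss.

Q ≈ 214 W

Sheathing layers in series; stud and cavity paths in parallel between them.
R_inner = 0.017/(0.633×11.3) = 0.002377 K/W
R_stud  = 0.105/(0.126×0.12×11.3) = 0.6146 K/W
R_cav   = 0.105/(0.0435×0.88×11.3) = 0.2427 K/W
1/R_core = 1/R_stud + 1/R_cav → R_core = 0.174 K/W
R_outer = 0.01/(0.148×11.3) = 0.005979 K/W
R_total = 0.1824 K/W
Q = ΔT/R_total = 39/0.1824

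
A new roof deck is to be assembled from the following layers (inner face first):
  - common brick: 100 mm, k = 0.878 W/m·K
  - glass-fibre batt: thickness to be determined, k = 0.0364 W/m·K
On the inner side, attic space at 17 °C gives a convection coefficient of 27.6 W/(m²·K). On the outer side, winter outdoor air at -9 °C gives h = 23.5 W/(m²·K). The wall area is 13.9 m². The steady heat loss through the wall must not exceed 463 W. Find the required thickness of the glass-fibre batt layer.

Using the resistance-network approach (series):
R_inner film = 1/(h_i·A) = 1/(27.6×13.9) = 0.002607 K/W
R_common brick = L/(kA) = 0.1/(0.878×13.9) = 0.008194 K/W
R_outer film = 1/(h_o·A) = 1/(23.5×13.9) = 0.003061 K/W
Sum of the known resistances R_other = 0.01386 K/W
Required total resistance R_tot = ΔT/Q_allow = 26/463 = 0.05616 K/W
R_glass-fibre batt = R_tot − R_other = 0.04229 K/W
L = R·k·A = 0.04229×0.0364×13.9

L ≈ 21.4 mm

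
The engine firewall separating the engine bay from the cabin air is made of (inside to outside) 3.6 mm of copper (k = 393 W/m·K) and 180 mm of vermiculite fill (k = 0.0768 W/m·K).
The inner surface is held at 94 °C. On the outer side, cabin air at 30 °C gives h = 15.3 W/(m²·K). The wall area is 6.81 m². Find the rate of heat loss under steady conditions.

Q ≈ 181 W

Treating each layer as a thermal resistance in series:
R_copper = L/(kA) = 0.0036/(393×6.81) = 1.345×10^-6 K/W
R_vermiculite fill = L/(kA) = 0.18/(0.0768×6.81) = 0.3442 K/W
R_outer film = 1/(h_o·A) = 1/(15.3×6.81) = 0.009598 K/W
R_total = 0.3538 K/W
Q = ΔT / R_total = 64 / 0.3538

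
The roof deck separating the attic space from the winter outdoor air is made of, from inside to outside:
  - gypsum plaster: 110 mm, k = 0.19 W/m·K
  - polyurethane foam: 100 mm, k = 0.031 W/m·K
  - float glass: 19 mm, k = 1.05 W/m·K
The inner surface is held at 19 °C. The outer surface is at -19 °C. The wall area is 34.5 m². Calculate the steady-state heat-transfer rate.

Q ≈ 343 W

Using the resistance-network approach (series):
R_gypsum plaster = L/(kA) = 0.11/(0.19×34.5) = 0.01678 K/W
R_polyurethane foam = L/(kA) = 0.1/(0.031×34.5) = 0.0935 K/W
R_float glass = L/(kA) = 0.019/(1.05×34.5) = 5.245×10^-4 K/W
R_total = 0.1108 K/W
Q = ΔT / R_total = 38 / 0.1108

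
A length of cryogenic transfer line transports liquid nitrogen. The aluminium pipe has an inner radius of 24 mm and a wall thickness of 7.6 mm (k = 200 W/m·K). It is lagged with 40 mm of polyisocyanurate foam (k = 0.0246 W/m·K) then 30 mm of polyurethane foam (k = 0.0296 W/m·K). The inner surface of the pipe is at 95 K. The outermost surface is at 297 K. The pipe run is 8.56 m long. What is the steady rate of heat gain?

Q ≈ 241 W

For a radial system each layer contributes R = ln(r_out/r_in)/(2πkL); films add R = 1/(hA).
R_aluminium pipe wall = ln(31.6/24)/(2π×200×8.56) = 2.557×10^-5 K/W
R_polyisocyanurate foam = ln(71.6/31.6)/(2π×0.0246×8.56) = 0.6182 K/W
R_polyurethane foam = ln(101.6/71.6)/(2π×0.0296×8.56) = 0.2198 K/W
R_total = 0.838 K/W
Q = ΔT/R_total = 202/0.838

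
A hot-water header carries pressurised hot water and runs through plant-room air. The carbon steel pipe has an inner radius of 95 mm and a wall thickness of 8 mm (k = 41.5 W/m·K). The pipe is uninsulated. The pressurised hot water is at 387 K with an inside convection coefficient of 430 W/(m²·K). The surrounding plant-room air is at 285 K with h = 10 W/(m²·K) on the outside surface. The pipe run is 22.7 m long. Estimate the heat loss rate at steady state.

Q ≈ 14600 W

Radial resistances (cylindrical: R_cond = ln(r_o/r_i)/(2πkL), R_conv = 1/(h·2πrL)):
R_inner film = 1/(h_i·2πr₁L) = 1/(430×2π×0.095×22.7) = 1.716×10^-4 K/W
R_carbon steel pipe wall = ln(103/95)/(2π×41.5×22.7) = 1.366×10^-5 K/W
R_outer film = 1/(h_o·2πr_oL) = 1/(10×2π×0.103×22.7) = 0.006807 K/W
R_total = 0.006992 K/W
Q = ΔT/R_total = 102/0.006992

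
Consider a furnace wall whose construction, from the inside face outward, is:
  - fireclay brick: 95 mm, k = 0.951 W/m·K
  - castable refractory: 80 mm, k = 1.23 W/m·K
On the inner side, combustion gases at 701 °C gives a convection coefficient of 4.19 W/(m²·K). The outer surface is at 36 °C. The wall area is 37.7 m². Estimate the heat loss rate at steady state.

Using the resistance-network approach (series):
R_inner film = 1/(h_i·A) = 1/(4.19×37.7) = 0.006331 K/W
R_fireclay brick = L/(kA) = 0.095/(0.951×37.7) = 0.00265 K/W
R_castable refractory = L/(kA) = 0.08/(1.23×37.7) = 0.001725 K/W
R_total = 0.01071 K/W
Q = ΔT / R_total = 665 / 0.01071

Q ≈ 62100 W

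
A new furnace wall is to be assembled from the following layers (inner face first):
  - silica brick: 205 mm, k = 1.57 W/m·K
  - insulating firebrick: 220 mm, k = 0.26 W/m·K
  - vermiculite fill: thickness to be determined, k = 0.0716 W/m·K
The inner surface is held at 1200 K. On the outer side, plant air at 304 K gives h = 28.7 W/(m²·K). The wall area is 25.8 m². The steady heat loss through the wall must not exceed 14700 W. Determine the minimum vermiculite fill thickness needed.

L ≈ 40.2 mm

Model the wall as resistances in series:
R_silica brick = L/(kA) = 0.205/(1.57×25.8) = 0.005061 K/W
R_insulating firebrick = L/(kA) = 0.22/(0.26×25.8) = 0.0328 K/W
R_outer film = 1/(h_o·A) = 1/(28.7×25.8) = 0.001351 K/W
Sum of the known resistances R_other = 0.03921 K/W
Required total resistance R_tot = ΔT/Q_allow = 896/14700 = 0.06095 K/W
R_vermiculite fill = R_tot − R_other = 0.02174 K/W
L = R·k·A = 0.02174×0.0716×25.8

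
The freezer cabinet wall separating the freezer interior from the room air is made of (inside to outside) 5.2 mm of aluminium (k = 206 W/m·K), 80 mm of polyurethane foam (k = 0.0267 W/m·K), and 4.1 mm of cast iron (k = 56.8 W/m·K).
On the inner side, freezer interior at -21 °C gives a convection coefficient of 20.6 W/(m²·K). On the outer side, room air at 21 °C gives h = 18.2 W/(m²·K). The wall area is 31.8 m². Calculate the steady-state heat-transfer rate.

Q ≈ 431 W

Treating each layer as a thermal resistance in series:
R_inner film = 1/(h_i·A) = 1/(20.6×31.8) = 0.001527 K/W
R_aluminium = L/(kA) = 0.0052/(206×31.8) = 7.938×10^-7 K/W
R_polyurethane foam = L/(kA) = 0.08/(0.0267×31.8) = 0.09422 K/W
R_cast iron = L/(kA) = 0.0041/(56.8×31.8) = 2.27×10^-6 K/W
R_outer film = 1/(h_o·A) = 1/(18.2×31.8) = 0.001728 K/W
R_total = 0.09748 K/W
Q = ΔT / R_total = 42 / 0.09748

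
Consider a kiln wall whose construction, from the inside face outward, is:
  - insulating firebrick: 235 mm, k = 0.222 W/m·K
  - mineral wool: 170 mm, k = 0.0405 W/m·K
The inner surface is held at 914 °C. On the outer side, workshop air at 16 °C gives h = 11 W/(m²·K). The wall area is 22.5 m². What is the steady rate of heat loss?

Model the wall as resistances in series:
R_insulating firebrick = L/(kA) = 0.235/(0.222×22.5) = 0.04705 K/W
R_mineral wool = L/(kA) = 0.17/(0.0405×22.5) = 0.1866 K/W
R_outer film = 1/(h_o·A) = 1/(11×22.5) = 0.00404 K/W
R_total = 0.2376 K/W
Q = ΔT / R_total = 898 / 0.2376

Q ≈ 3780 W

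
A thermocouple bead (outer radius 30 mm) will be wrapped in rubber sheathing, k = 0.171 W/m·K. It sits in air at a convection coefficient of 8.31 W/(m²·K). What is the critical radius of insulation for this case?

For a sphere r_cr = 2k/h = 2×0.171/8.31
r_cr = 41.2 mm; since the bare radius (30 mm) is below r_cr, adding a thin layer of insulation will *increase* heat loss.

r_cr ≈ 41.2 mm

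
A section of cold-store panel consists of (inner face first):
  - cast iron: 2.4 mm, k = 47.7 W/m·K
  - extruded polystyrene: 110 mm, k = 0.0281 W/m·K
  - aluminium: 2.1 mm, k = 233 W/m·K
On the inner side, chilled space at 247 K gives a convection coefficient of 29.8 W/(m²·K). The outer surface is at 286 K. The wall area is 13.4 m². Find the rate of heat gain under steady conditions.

Series thermal resistances:
R_inner film = 1/(h_i·A) = 1/(29.8×13.4) = 0.002504 K/W
R_cast iron = L/(kA) = 0.0024/(47.7×13.4) = 3.755×10^-6 K/W
R_extruded polystyrene = L/(kA) = 0.11/(0.0281×13.4) = 0.2921 K/W
R_aluminium = L/(kA) = 0.0021/(233×13.4) = 6.726×10^-7 K/W
R_total = 0.2946 K/W
Q = ΔT / R_total = 39 / 0.2946

Q ≈ 132 W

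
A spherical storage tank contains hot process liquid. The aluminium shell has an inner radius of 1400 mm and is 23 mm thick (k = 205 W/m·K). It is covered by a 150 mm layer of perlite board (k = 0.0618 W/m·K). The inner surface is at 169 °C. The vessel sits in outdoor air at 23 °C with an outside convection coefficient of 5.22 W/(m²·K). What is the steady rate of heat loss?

Q ≈ 1580 W

Each spherical layer contributes R = (1/r_i − 1/r_o)/(4πk):
R_aluminium shell = (1/1.4 − 1/1.423)/(4π×205) = 4.482×10^-6 K/W
R_perlite board = (1/1.423 − 1/1.573)/(4π×0.0618) = 0.08629 K/W
R_outer film = 1/(h·4πr_o²) = 1/(5.22×4π×1.573²) = 0.006161 K/W
R_total = 0.09246 K/W
Q = ΔT/R_total = 146/0.09246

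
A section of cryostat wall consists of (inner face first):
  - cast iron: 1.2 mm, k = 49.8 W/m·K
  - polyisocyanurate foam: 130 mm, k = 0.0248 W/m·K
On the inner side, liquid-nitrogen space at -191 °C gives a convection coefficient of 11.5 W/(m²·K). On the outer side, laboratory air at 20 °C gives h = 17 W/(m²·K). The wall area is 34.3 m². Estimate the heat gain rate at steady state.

Q ≈ 1340 W

Model the wall as resistances in series:
R_inner film = 1/(h_i·A) = 1/(11.5×34.3) = 0.002535 K/W
R_cast iron = L/(kA) = 0.0012/(49.8×34.3) = 7.025×10^-7 K/W
R_polyisocyanurate foam = L/(kA) = 0.13/(0.0248×34.3) = 0.1528 K/W
R_outer film = 1/(h_o·A) = 1/(17×34.3) = 0.001715 K/W
R_total = 0.1571 K/W
Q = ΔT / R_total = 211 / 0.1571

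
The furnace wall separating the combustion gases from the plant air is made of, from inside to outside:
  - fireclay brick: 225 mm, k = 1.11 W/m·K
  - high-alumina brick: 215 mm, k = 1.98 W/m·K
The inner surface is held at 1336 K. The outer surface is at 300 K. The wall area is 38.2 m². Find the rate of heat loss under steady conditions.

Q ≈ 127000 W

Model the wall as resistances in series:
R_fireclay brick = L/(kA) = 0.225/(1.11×38.2) = 0.005306 K/W
R_high-alumina brick = L/(kA) = 0.215/(1.98×38.2) = 0.002843 K/W
R_total = 0.008149 K/W
Q = ΔT / R_total = 1036 / 0.008149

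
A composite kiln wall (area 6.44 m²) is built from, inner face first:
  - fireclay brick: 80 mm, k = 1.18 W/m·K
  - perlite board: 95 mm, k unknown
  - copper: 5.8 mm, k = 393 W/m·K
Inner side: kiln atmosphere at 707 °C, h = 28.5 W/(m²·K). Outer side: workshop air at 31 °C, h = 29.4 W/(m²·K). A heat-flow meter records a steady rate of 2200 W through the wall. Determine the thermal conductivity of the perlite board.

k ≈ 0.0516 W/(m·K)

Series thermal resistances:
R_inner film = 1/(h_i·A) = 1/(28.5×6.44) = 0.005448 K/W
R_fireclay brick = L/(kA) = 0.08/(1.18×6.44) = 0.01053 K/W
R_copper = L/(kA) = 0.0058/(393×6.44) = 2.292×10^-6 K/W
R_outer film = 1/(h_o·A) = 1/(29.4×6.44) = 0.005282 K/W
Sum of known resistances R_other = 0.02126 K/W
Total R = ΔT/Q = 676/2200 = 0.3073 K/W
R_perlite board = R_total − R_other = 0.286 K/W
k = L/(R·A) = 0.095/(0.286×6.44)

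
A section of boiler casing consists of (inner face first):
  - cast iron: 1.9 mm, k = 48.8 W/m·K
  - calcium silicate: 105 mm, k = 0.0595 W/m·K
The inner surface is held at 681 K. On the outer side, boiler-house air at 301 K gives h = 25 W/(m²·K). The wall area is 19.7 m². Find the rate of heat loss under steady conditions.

Q ≈ 4150 W

Treating each layer as a thermal resistance in series:
R_cast iron = L/(kA) = 0.0019/(48.8×19.7) = 1.976×10^-6 K/W
R_calcium silicate = L/(kA) = 0.105/(0.0595×19.7) = 0.08958 K/W
R_outer film = 1/(h_o·A) = 1/(25×19.7) = 0.00203 K/W
R_total = 0.09161 K/W
Q = ΔT / R_total = 380 / 0.09161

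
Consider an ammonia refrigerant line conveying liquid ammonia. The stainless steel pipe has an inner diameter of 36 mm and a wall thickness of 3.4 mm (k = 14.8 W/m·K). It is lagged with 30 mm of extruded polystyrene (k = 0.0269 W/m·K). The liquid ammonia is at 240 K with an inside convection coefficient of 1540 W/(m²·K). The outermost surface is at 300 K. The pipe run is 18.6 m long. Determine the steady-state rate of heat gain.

Q ≈ 215 W

Cylindrical conduction, so R = ln(r₂/r₁)/(2πkL) per layer, in series:
R_inner film = 1/(h_i·2πr₁L) = 1/(1540×2π×0.018×18.6) = 3.087×10^-4 K/W
R_stainless steel pipe wall = ln(21.4/18)/(2π×14.8×18.6) = 1×10^-4 K/W
R_extruded polystyrene = ln(51.4/21.4)/(2π×0.0269×18.6) = 0.2787 K/W
R_total = 0.2791 K/W
Q = ΔT/R_total = 60/0.2791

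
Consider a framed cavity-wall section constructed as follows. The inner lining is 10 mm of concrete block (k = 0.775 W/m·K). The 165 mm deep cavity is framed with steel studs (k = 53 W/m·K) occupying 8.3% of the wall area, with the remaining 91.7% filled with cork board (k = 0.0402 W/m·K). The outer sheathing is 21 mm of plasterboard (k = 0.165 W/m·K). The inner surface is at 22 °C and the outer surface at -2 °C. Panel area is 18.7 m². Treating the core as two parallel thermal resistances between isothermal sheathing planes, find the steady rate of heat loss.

Sheathing layers in series; stud and cavity paths in parallel between them.
R_inner = 0.01/(0.775×18.7) = 6.9×10^-4 K/W
R_stud  = 0.165/(53×0.083×18.7) = 0.002006 K/W
R_cav   = 0.165/(0.0402×0.917×18.7) = 0.2394 K/W
1/R_core = 1/R_stud + 1/R_cav → R_core = 0.001989 K/W
R_outer = 0.021/(0.165×18.7) = 0.006806 K/W
R_total = 0.009485 K/W
Q = ΔT/R_total = 24/0.009485

Q ≈ 2530 W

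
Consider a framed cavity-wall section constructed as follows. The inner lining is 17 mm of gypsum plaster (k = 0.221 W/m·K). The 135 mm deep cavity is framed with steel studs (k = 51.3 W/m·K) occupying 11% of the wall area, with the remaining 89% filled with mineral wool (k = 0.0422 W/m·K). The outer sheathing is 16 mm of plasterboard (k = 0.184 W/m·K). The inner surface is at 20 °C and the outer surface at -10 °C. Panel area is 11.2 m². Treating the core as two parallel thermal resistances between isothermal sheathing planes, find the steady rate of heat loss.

Sheathing layers in series; stud and cavity paths in parallel between them.
R_inner = 0.017/(0.221×11.2) = 0.006868 K/W
R_stud  = 0.135/(51.3×0.11×11.2) = 0.002136 K/W
R_cav   = 0.135/(0.0422×0.89×11.2) = 0.3209 K/W
1/R_core = 1/R_stud + 1/R_cav → R_core = 0.002122 K/W
R_outer = 0.016/(0.184×11.2) = 0.007764 K/W
R_total = 0.01675 K/W
Q = ΔT/R_total = 30/0.01675

Q ≈ 1790 W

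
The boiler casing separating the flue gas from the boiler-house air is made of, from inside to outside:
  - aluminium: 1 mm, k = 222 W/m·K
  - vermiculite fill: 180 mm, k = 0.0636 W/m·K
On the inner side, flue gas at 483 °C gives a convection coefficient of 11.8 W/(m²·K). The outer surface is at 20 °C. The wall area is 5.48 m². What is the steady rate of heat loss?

Using the resistance-network approach (series):
R_inner film = 1/(h_i·A) = 1/(11.8×5.48) = 0.01546 K/W
R_aluminium = L/(kA) = 0.001/(222×5.48) = 8.22×10^-7 K/W
R_vermiculite fill = L/(kA) = 0.18/(0.0636×5.48) = 0.5165 K/W
R_total = 0.5319 K/W
Q = ΔT / R_total = 463 / 0.5319

Q ≈ 870 W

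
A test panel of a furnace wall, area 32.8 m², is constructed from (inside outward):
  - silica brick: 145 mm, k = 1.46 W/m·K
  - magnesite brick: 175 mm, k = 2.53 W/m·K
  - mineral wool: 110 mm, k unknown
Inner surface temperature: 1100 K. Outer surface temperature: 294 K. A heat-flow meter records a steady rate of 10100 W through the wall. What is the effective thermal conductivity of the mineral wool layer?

Treating each layer as a thermal resistance in series:
R_silica brick = L/(kA) = 0.145/(1.46×32.8) = 0.003028 K/W
R_magnesite brick = L/(kA) = 0.175/(2.53×32.8) = 0.002109 K/W
Sum of known resistances R_other = 0.005137 K/W
Total R = ΔT/Q = 806/10100 = 0.0798 K/W
R_mineral wool = R_total − R_other = 0.07467 K/W
k = L/(R·A) = 0.11/(0.07467×32.8)

k ≈ 0.0449 W/(m·K)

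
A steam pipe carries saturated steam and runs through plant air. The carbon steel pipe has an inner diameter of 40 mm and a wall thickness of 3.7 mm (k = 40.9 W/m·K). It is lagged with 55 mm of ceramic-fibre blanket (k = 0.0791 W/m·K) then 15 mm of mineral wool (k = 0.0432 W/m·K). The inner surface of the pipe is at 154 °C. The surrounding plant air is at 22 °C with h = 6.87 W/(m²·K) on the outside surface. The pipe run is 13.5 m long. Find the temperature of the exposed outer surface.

Treating each annulus and film as a series resistance:
R_carbon steel pipe wall = ln(23.7/20)/(2π×40.9×13.5) = 4.893×10^-5 K/W
R_ceramic-fibre blanket = ln(78.7/23.7)/(2π×0.0791×13.5) = 0.1789 K/W
R_mineral wool = ln(93.7/78.7)/(2π×0.0432×13.5) = 0.04761 K/W
R_outer film = 1/(h_o·2πr_oL) = 1/(6.87×2π×0.0937×13.5) = 0.01831 K/W
R_total = 0.2448 K/W
Q = ΔT/R_total = 132/0.2448
Q = 539 W
T_interface = T_inner − Q·ΣR(inner→interface) = 154 − 539×0.2265

T ≈ 31.9 °C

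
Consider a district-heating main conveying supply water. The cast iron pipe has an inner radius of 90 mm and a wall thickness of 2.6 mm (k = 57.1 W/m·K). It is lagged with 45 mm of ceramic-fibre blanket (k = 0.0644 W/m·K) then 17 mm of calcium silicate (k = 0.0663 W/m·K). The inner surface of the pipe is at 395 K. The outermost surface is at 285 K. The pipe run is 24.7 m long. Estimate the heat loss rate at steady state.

Radial resistances (cylindrical: R_cond = ln(r_o/r_i)/(2πkL), R_conv = 1/(h·2πrL)):
R_cast iron pipe wall = ln(92.6/90)/(2π×57.1×24.7) = 3.214×10^-6 K/W
R_ceramic-fibre blanket = ln(137.6/92.6)/(2π×0.0644×24.7) = 0.03963 K/W
R_calcium silicate = ln(154.6/137.6)/(2π×0.0663×24.7) = 0.01132 K/W
R_total = 0.05095 K/W
Q = ΔT/R_total = 110/0.05095

Q ≈ 2160 W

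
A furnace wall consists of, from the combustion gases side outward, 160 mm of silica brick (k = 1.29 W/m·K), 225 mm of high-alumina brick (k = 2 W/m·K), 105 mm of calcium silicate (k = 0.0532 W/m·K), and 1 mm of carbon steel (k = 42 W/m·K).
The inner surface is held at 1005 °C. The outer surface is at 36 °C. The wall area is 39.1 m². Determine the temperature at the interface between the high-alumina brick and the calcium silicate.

Thermal resistances in series:
R_silica brick = L/(kA) = 0.16/(1.29×39.1) = 0.003172 K/W
R_high-alumina brick = L/(kA) = 0.225/(2×39.1) = 0.002877 K/W
R_calcium silicate = L/(kA) = 0.105/(0.0532×39.1) = 0.05048 K/W
R_carbon steel = L/(kA) = 0.001/(42×39.1) = 6.089×10^-7 K/W
R_total = 0.05653 K/W;  Q = ΔT/R_total = 969/0.05653 = 17140 W
T_interface = T_inner − Q·ΣR(inner→interface) = 1005 − 17100×0.006049

T ≈ 901 °C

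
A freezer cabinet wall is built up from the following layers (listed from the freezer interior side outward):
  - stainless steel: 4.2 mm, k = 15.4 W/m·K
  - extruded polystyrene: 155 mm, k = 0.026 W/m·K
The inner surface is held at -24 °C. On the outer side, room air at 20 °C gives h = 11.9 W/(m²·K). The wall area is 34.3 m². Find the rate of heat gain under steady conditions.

Thermal resistances in series:
R_stainless steel = L/(kA) = 0.0042/(15.4×34.3) = 7.951×10^-6 K/W
R_extruded polystyrene = L/(kA) = 0.155/(0.026×34.3) = 0.1738 K/W
R_outer film = 1/(h_o·A) = 1/(11.9×34.3) = 0.00245 K/W
R_total = 0.1763 K/W
Q = ΔT / R_total = 44 / 0.1763

Q ≈ 250 W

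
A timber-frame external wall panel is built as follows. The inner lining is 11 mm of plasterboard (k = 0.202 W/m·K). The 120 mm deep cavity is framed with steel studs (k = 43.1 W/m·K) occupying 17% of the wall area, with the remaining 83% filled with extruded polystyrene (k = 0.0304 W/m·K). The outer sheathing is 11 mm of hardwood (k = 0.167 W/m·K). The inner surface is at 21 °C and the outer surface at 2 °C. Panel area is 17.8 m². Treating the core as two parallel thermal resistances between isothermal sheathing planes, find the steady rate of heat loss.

Sheathing layers in series; stud and cavity paths in parallel between them.
R_inner = 0.011/(0.202×17.8) = 0.003059 K/W
R_stud  = 0.12/(43.1×0.17×17.8) = 9.201×10^-4 K/W
R_cav   = 0.12/(0.0304×0.83×17.8) = 0.2672 K/W
1/R_core = 1/R_stud + 1/R_cav → R_core = 9.169×10^-4 K/W
R_outer = 0.011/(0.167×17.8) = 0.0037 K/W
R_total = 0.007677 K/W
Q = ΔT/R_total = 19/0.007677

Q ≈ 2480 W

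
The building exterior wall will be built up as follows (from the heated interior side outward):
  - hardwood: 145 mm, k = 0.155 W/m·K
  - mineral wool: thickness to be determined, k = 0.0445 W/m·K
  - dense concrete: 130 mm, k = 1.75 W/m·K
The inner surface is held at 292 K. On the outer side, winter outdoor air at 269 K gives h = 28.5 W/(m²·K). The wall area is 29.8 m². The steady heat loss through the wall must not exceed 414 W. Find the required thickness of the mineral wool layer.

Using the resistance-network approach (series):
R_hardwood = L/(kA) = 0.145/(0.155×29.8) = 0.03139 K/W
R_dense concrete = L/(kA) = 0.13/(1.75×29.8) = 0.002493 K/W
R_outer film = 1/(h_o·A) = 1/(28.5×29.8) = 0.001177 K/W
Sum of the known resistances R_other = 0.03506 K/W
Required total resistance R_tot = ΔT/Q_allow = 23/414 = 0.05556 K/W
R_mineral wool = R_tot − R_other = 0.02049 K/W
L = R·k·A = 0.02049×0.0445×29.8

L ≈ 27.2 mm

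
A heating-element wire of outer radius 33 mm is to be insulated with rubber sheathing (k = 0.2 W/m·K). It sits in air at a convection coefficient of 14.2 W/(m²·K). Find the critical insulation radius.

r_cr ≈ 14.1 mm

For a cylinder r_cr = k/h = 0.2/14.2
r_cr = 14.1 mm; since the bare radius (33 mm) is above r_cr, any added insulation will reduce heat loss.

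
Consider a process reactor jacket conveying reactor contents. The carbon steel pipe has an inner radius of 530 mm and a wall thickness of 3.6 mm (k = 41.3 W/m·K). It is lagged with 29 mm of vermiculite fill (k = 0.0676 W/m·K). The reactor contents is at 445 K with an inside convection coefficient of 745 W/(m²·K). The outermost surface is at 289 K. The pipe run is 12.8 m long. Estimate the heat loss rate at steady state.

Q ≈ 16000 W

Radial resistances (cylindrical: R_cond = ln(r_o/r_i)/(2πkL), R_conv = 1/(h·2πrL)):
R_inner film = 1/(h_i·2πr₁L) = 1/(745×2π×0.53×12.8) = 3.149×10^-5 K/W
R_carbon steel pipe wall = ln(533.6/530)/(2π×41.3×12.8) = 2.038×10^-6 K/W
R_vermiculite fill = ln(562.6/533.6)/(2π×0.0676×12.8) = 0.009734 K/W
R_total = 0.009768 K/W
Q = ΔT/R_total = 156/0.009768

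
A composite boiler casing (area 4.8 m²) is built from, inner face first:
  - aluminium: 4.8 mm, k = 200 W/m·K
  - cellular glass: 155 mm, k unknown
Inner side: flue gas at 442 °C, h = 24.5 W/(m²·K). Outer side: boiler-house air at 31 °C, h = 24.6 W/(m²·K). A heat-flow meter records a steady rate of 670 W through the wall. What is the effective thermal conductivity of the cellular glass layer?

Model the wall as resistances in series:
R_inner film = 1/(h_i·A) = 1/(24.5×4.8) = 0.008503 K/W
R_aluminium = L/(kA) = 0.0048/(200×4.8) = 5×10^-6 K/W
R_outer film = 1/(h_o·A) = 1/(24.6×4.8) = 0.008469 K/W
Sum of known resistances R_other = 0.01698 K/W
Total R = ΔT/Q = 411/670 = 0.6134 K/W
R_cellular glass = R_total − R_other = 0.5965 K/W
k = L/(R·A) = 0.155/(0.5965×4.8)

k ≈ 0.0541 W/(m·K)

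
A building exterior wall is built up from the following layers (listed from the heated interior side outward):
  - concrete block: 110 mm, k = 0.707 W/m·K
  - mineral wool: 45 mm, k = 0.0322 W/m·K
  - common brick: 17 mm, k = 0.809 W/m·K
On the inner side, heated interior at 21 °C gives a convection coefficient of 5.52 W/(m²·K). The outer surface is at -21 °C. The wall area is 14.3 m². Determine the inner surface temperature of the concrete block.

Treating each layer as a thermal resistance in series:
R_inner film = 1/(h_i·A) = 1/(5.52×14.3) = 0.01267 K/W
R_concrete block = L/(kA) = 0.11/(0.707×14.3) = 0.01088 K/W
R_mineral wool = L/(kA) = 0.045/(0.0322×14.3) = 0.09773 K/W
R_common brick = L/(kA) = 0.017/(0.809×14.3) = 0.001469 K/W
R_total = 0.1227 K/W;  Q = ΔT/R_total = 42/0.1227 = 342.2 W
T_interface = T_inner − Q·ΣR(inner→interface) = 21 − 342×0.01267

T ≈ 16.7 °C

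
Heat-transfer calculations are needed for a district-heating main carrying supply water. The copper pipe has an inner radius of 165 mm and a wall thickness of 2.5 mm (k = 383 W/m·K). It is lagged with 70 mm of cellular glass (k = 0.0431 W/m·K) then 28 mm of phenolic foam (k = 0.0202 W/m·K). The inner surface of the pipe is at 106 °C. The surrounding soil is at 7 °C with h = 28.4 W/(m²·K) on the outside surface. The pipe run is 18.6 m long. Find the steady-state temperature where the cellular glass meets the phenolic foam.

T ≈ 47.7 °C

Per-layer cylindrical resistances, series-summed:
R_copper pipe wall = ln(167.5/165)/(2π×383×18.6) = 3.36×10^-7 K/W
R_cellular glass = ln(237.5/167.5)/(2π×0.0431×18.6) = 0.06932 K/W
R_phenolic foam = ln(265.5/237.5)/(2π×0.0202×18.6) = 0.04721 K/W
R_outer film = 1/(h_o·2πr_oL) = 1/(28.4×2π×0.2655×18.6) = 0.001135 K/W
R_total = 0.1177 K/W
Q = ΔT/R_total = 99/0.1177
Q = 841 W
T_interface = T_inner − Q·ΣR(inner→interface) = 106 − 841×0.06932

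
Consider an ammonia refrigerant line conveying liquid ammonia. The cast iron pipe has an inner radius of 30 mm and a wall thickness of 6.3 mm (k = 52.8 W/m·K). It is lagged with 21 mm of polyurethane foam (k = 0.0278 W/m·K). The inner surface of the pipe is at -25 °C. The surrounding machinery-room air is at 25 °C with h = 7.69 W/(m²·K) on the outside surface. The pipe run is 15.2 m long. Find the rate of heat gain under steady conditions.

For a radial system each layer contributes R = ln(r_out/r_in)/(2πkL); films add R = 1/(hA).
R_cast iron pipe wall = ln(36.3/30)/(2π×52.8×15.2) = 3.78×10^-5 K/W
R_polyurethane foam = ln(57.3/36.3)/(2π×0.0278×15.2) = 0.1719 K/W
R_outer film = 1/(h_o·2πr_oL) = 1/(7.69×2π×0.0573×15.2) = 0.02376 K/W
R_total = 0.1957 K/W
Q = ΔT/R_total = 50/0.1957

Q ≈ 255 W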